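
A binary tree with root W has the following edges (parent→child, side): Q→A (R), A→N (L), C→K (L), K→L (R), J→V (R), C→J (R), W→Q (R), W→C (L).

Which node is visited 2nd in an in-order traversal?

In-order visits the left subtree, then the node, then the right subtree.
At W: go left to C.
  At C: go left to K.
    At K: no left child.
    Visit K.
    At K: go right to L.
      L is a leaf — visit L.
  Visit C.
  At C: go right to J.
    At J: no left child.
    Visit J.
    At J: go right to V.
      V is a leaf — visit V.
Visit W.
At W: go right to Q.
  At Q: no left child.
  Visit Q.
  At Q: go right to A.
    At A: go left to N.
      N is a leaf — visit N.
    Visit A.
    At A: no right child.
Full in-order sequence: K, L, C, J, V, W, Q, N, A.

L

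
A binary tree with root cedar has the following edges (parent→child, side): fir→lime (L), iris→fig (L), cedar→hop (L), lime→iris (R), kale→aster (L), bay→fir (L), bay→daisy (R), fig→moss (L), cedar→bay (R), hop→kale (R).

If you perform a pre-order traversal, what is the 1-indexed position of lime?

7

Pre-order visits the node, then its left subtree, then its right subtree.
Visit cedar.
At cedar: go left to hop.
  Visit hop.
  At hop: no left child.
  At hop: go right to kale.
    Visit kale.
    At kale: go left to aster.
      aster is a leaf — visit aster.
    At kale: no right child.
At cedar: go right to bay.
  Visit bay.
  At bay: go left to fir.
    Visit fir.
    At fir: go left to lime.
      Visit lime.
      At lime: no left child.
      At lime: go right to iris.
        Visit iris.
        At iris: go left to fig.
          Visit fig.
          At fig: go left to moss.
            moss is a leaf — visit moss.
          At fig: no right child.
        At iris: no right child.
    At fir: no right child.
  At bay: go right to daisy.
    daisy is a leaf — visit daisy.
Full pre-order sequence: cedar, hop, kale, aster, bay, fir, lime, iris, fig, moss, daisy.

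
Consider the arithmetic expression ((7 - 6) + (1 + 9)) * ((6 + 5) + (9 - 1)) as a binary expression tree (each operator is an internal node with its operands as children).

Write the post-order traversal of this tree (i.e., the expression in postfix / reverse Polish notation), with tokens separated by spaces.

7 6 - 1 9 + + 6 5 + 9 1 - + *

Post-order on an expression tree gives postfix notation: for each operator, emit left operand, right operand, then the operator.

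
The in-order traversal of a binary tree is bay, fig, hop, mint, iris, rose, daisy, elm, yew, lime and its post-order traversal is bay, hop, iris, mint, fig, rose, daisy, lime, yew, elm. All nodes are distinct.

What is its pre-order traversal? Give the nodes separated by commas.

elm, daisy, rose, fig, bay, mint, hop, iris, yew, lime

The last element of post-order is the root; it splits in-order into left and right subtrees.
Root elm: left subtree has 7 nodes {bay, fig, hop, mint, iris, rose, daisy}, right has 2 {yew, lime}.
  Root daisy: left subtree has 6 nodes {bay, fig, hop, mint, iris, rose}, right has 0 { }.
    Root rose: left subtree has 5 nodes {bay, fig, hop, mint, iris}, right has 0 { }.
      Root fig: left subtree has 1 node {bay}, right has 3 {hop, mint, iris}.
        Root mint: left subtree has 1 node {hop}, right has 1 {iris}.
  Root yew: left subtree has 0 nodes { }, right has 1 {lime}.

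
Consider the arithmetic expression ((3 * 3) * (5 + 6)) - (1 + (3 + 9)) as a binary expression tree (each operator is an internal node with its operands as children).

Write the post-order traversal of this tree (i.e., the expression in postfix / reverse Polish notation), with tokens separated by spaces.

3 3 * 5 6 + * 1 3 9 + + -

Post-order on an expression tree gives postfix notation: for each operator, emit left operand, right operand, then the operator.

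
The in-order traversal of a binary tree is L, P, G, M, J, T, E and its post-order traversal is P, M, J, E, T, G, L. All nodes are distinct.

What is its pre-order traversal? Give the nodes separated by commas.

L, G, P, T, J, M, E

The last element of post-order is the root; it splits in-order into left and right subtrees.
Root L: left subtree has 0 nodes { }, right has 6 {P, G, M, J, T, E}.
  Root G: left subtree has 1 node {P}, right has 4 {M, J, T, E}.
    Root T: left subtree has 2 nodes {M, J}, right has 1 {E}.
      Root J: left subtree has 1 node {M}, right has 0 { }.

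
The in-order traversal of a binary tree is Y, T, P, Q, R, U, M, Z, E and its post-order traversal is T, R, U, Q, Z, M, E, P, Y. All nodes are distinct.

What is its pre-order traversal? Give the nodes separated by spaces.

The last element of post-order is the root; it splits in-order into left and right subtrees.
Root Y: left subtree has 0 nodes { }, right has 8 {T, P, Q, R, U, M, Z, E}.
  Root P: left subtree has 1 node {T}, right has 6 {Q, R, U, M, Z, E}.
    Root E: left subtree has 5 nodes {Q, R, U, M, Z}, right has 0 { }.
      Root M: left subtree has 3 nodes {Q, R, U}, right has 1 {Z}.
        Root Q: left subtree has 0 nodes { }, right has 2 {R, U}.
          Root U: left subtree has 1 node {R}, right has 0 { }.

Y P T E M Q U R Z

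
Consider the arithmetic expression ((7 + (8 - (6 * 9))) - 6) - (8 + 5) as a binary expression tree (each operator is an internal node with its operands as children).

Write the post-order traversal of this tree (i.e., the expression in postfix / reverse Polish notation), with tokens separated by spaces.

Post-order on an expression tree gives postfix notation: for each operator, emit left operand, right operand, then the operator.

7 8 6 9 * - + 6 - 8 5 + -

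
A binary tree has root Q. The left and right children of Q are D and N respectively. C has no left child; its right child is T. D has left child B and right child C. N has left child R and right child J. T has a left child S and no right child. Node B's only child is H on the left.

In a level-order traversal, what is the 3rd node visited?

N

Level-order visits nodes level by level from the root, left to right within each level.
Level 0: Q
Level 1: D, N
Level 2: B, C, R, J
Level 3: H, T
Level 4: S
Full level-order sequence: Q, D, N, B, C, R, J, H, T, S.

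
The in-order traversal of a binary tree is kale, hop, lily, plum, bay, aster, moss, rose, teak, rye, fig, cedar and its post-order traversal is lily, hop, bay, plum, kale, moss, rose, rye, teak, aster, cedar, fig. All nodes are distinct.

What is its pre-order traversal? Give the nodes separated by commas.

The last element of post-order is the root; it splits in-order into left and right subtrees.
Root fig: left subtree has 10 nodes {kale, hop, lily, plum, bay, aster, moss, rose, teak, rye}, right has 1 {cedar}.
  Root aster: left subtree has 5 nodes {kale, hop, lily, plum, bay}, right has 4 {moss, rose, teak, rye}.
    Root kale: left subtree has 0 nodes { }, right has 4 {hop, lily, plum, bay}.
      Root plum: left subtree has 2 nodes {hop, lily}, right has 1 {bay}.
        Root hop: left subtree has 0 nodes { }, right has 1 {lily}.
    Root teak: left subtree has 2 nodes {moss, rose}, right has 1 {rye}.
      Root rose: left subtree has 1 node {moss}, right has 0 { }.

fig, aster, kale, plum, hop, lily, bay, teak, rose, moss, rye, cedar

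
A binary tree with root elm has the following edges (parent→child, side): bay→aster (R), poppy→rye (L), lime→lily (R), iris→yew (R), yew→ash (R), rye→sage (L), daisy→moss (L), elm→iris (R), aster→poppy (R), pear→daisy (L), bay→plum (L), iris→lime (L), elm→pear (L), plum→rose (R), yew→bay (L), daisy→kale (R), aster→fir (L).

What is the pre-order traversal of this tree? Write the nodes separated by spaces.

elm pear daisy moss kale iris lime lily yew bay plum rose aster fir poppy rye sage ash

Pre-order visits the node, then its left subtree, then its right subtree.
Visit elm.
At elm: go left to pear.
  Visit pear.
  At pear: go left to daisy.
    Visit daisy.
    At daisy: go left to moss.
      moss is a leaf — visit moss.
    At daisy: go right to kale.
      kale is a leaf — visit kale.
  At pear: no right child.
At elm: go right to iris.
  Visit iris.
  At iris: go left to lime.
    Visit lime.
    At lime: no left child.
    At lime: go right to lily.
      lily is a leaf — visit lily.
  At iris: go right to yew.
    Visit yew.
    At yew: go left to bay.
      Visit bay.
      At bay: go left to plum.
        Visit plum.
        At plum: no left child.
        At plum: go right to rose.
          rose is a leaf — visit rose.
      At bay: go right to aster.
        Visit aster.
        At aster: go left to fir.
          fir is a leaf — visit fir.
        At aster: go right to poppy.
          Visit poppy.
          At poppy: go left to rye.
            Visit rye.
            At rye: go left to sage.
              sage is a leaf — visit sage.
            At rye: no right child.
          At poppy: no right child.
    At yew: go right to ash.
      ash is a leaf — visit ash.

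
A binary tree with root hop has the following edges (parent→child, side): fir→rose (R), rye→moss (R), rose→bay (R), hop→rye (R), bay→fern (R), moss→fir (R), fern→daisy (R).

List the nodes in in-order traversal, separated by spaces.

In-order visits the left subtree, then the node, then the right subtree.
At hop: no left child.
Visit hop.
At hop: go right to rye.
  At rye: no left child.
  Visit rye.
  At rye: go right to moss.
    At moss: no left child.
    Visit moss.
    At moss: go right to fir.
      At fir: no left child.
      Visit fir.
      At fir: go right to rose.
        At rose: no left child.
        Visit rose.
        At rose: go right to bay.
          At bay: no left child.
          Visit bay.
          At bay: go right to fern.
            At fern: no left child.
            Visit fern.
            At fern: go right to daisy.
              daisy is a leaf — visit daisy.

hop rye moss fir rose bay fern daisy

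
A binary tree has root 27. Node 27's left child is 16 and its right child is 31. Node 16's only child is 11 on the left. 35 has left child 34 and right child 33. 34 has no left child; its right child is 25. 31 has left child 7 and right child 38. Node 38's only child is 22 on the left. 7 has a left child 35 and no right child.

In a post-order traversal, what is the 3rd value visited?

25

Post-order visits the left subtree, then the right subtree, then the node.
At 27: go left to 16.
  At 16: go left to 11.
    11 is a leaf — visit 11.
  At 16: no right child.
  Visit 16.
At 27: go right to 31.
  At 31: go left to 7.
    At 7: go left to 35.
      At 35: go left to 34.
        At 34: no left child.
        At 34: go right to 25.
          25 is a leaf — visit 25.
        Visit 34.
      At 35: go right to 33.
        33 is a leaf — visit 33.
      Visit 35.
    At 7: no right child.
    Visit 7.
  At 31: go right to 38.
    At 38: go left to 22.
      22 is a leaf — visit 22.
    At 38: no right child.
    Visit 38.
  Visit 31.
Visit 27.
Full post-order sequence: 11, 16, 25, 34, 33, 35, 7, 22, 38, 31, 27.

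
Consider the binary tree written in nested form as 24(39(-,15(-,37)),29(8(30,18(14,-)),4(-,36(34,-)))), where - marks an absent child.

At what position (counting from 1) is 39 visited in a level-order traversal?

2

Level-order visits nodes level by level from the root, left to right within each level.
Level 0: 24
Level 1: 39, 29
Level 2: 15, 8, 4
Level 3: 37, 30, 18, 36
Level 4: 14, 34
Full level-order sequence: 24, 39, 29, 15, 8, 4, 37, 30, 18, 36, 14, 34.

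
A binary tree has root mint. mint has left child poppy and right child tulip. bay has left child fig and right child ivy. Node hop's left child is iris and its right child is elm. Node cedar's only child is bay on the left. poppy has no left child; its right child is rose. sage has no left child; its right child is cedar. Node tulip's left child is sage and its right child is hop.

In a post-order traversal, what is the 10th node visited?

hop

Post-order visits the left subtree, then the right subtree, then the node.
At mint: go left to poppy.
  At poppy: no left child.
  At poppy: go right to rose.
    rose is a leaf — visit rose.
  Visit poppy.
At mint: go right to tulip.
  At tulip: go left to sage.
    At sage: no left child.
    At sage: go right to cedar.
      At cedar: go left to bay.
        At bay: go left to fig.
          fig is a leaf — visit fig.
        At bay: go right to ivy.
          ivy is a leaf — visit ivy.
        Visit bay.
      At cedar: no right child.
      Visit cedar.
    Visit sage.
  At tulip: go right to hop.
    At hop: go left to iris.
      iris is a leaf — visit iris.
    At hop: go right to elm.
      elm is a leaf — visit elm.
    Visit hop.
  Visit tulip.
Visit mint.
Full post-order sequence: rose, poppy, fig, ivy, bay, cedar, sage, iris, elm, hop, tulip, mint.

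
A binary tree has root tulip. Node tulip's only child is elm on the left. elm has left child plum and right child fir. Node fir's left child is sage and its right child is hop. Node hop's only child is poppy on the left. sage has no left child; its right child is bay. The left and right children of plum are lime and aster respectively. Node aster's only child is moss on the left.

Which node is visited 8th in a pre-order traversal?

Pre-order visits the node, then its left subtree, then its right subtree.
Visit tulip.
At tulip: go left to elm.
  Visit elm.
  At elm: go left to plum.
    Visit plum.
    At plum: go left to lime.
      lime is a leaf — visit lime.
    At plum: go right to aster.
      Visit aster.
      At aster: go left to moss.
        moss is a leaf — visit moss.
      At aster: no right child.
  At elm: go right to fir.
    Visit fir.
    At fir: go left to sage.
      Visit sage.
      At sage: no left child.
      At sage: go right to bay.
        bay is a leaf — visit bay.
    At fir: go right to hop.
      Visit hop.
      At hop: go left to poppy.
        poppy is a leaf — visit poppy.
      At hop: no right child.
At tulip: no right child.
Full pre-order sequence: tulip, elm, plum, lime, aster, moss, fir, sage, bay, hop, poppy.

sage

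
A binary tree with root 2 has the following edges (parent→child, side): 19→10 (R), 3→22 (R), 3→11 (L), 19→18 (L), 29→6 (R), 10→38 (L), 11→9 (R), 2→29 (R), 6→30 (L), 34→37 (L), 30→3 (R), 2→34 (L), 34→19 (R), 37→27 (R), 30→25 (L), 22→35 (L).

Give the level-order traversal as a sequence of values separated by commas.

Level-order visits nodes level by level from the root, left to right within each level.
Level 0: 2
Level 1: 34, 29
Level 2: 37, 19, 6
Level 3: 27, 18, 10, 30
Level 4: 38, 25, 3
Level 5: 11, 22
Level 6: 9, 35

2, 34, 29, 37, 19, 6, 27, 18, 10, 30, 38, 25, 3, 11, 22, 9, 35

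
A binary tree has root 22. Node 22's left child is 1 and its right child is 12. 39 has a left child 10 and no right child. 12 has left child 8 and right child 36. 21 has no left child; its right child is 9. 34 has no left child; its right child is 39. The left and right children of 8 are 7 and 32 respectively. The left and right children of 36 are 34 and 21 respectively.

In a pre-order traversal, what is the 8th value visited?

Pre-order visits the node, then its left subtree, then its right subtree.
Visit 22.
At 22: go left to 1.
  1 is a leaf — visit 1.
At 22: go right to 12.
  Visit 12.
  At 12: go left to 8.
    Visit 8.
    At 8: go left to 7.
      7 is a leaf — visit 7.
    At 8: go right to 32.
      32 is a leaf — visit 32.
  At 12: go right to 36.
    Visit 36.
    At 36: go left to 34.
      Visit 34.
      At 34: no left child.
      At 34: go right to 39.
        Visit 39.
        At 39: go left to 10.
          10 is a leaf — visit 10.
        At 39: no right child.
    At 36: go right to 21.
      Visit 21.
      At 21: no left child.
      At 21: go right to 9.
        9 is a leaf — visit 9.
Full pre-order sequence: 22, 1, 12, 8, 7, 32, 36, 34, 39, 10, 21, 9.

34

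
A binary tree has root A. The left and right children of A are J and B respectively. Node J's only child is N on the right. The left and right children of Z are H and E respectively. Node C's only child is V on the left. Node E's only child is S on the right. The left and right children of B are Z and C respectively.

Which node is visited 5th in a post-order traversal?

E

Post-order visits the left subtree, then the right subtree, then the node.
At A: go left to J.
  At J: no left child.
  At J: go right to N.
    N is a leaf — visit N.
  Visit J.
At A: go right to B.
  At B: go left to Z.
    At Z: go left to H.
      H is a leaf — visit H.
    At Z: go right to E.
      At E: no left child.
      At E: go right to S.
        S is a leaf — visit S.
      Visit E.
    Visit Z.
  At B: go right to C.
    At C: go left to V.
      V is a leaf — visit V.
    At C: no right child.
    Visit C.
  Visit B.
Visit A.
Full post-order sequence: N, J, H, S, E, Z, V, C, B, A.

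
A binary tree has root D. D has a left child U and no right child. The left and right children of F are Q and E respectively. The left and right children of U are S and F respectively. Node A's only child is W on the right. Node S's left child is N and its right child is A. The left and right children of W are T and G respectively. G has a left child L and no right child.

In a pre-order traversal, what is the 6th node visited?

Pre-order visits the node, then its left subtree, then its right subtree.
Visit D.
At D: go left to U.
  Visit U.
  At U: go left to S.
    Visit S.
    At S: go left to N.
      N is a leaf — visit N.
    At S: go right to A.
      Visit A.
      At A: no left child.
      At A: go right to W.
        Visit W.
        At W: go left to T.
          T is a leaf — visit T.
        At W: go right to G.
          Visit G.
          At G: go left to L.
            L is a leaf — visit L.
          At G: no right child.
  At U: go right to F.
    Visit F.
    At F: go left to Q.
      Q is a leaf — visit Q.
    At F: go right to E.
      E is a leaf — visit E.
At D: no right child.
Full pre-order sequence: D, U, S, N, A, W, T, G, L, F, Q, E.

W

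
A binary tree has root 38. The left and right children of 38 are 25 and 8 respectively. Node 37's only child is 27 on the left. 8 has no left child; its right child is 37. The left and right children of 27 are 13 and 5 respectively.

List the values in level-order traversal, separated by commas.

Level-order visits nodes level by level from the root, left to right within each level.
Level 0: 38
Level 1: 25, 8
Level 2: 37
Level 3: 27
Level 4: 13, 5

38, 25, 8, 37, 27, 13, 5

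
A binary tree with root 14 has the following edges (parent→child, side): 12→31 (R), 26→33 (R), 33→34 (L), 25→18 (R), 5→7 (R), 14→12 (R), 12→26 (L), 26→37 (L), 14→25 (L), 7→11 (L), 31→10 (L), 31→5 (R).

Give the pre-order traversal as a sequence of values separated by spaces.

14 25 18 12 26 37 33 34 31 10 5 7 11

Pre-order visits the node, then its left subtree, then its right subtree.
Visit 14.
At 14: go left to 25.
  Visit 25.
  At 25: no left child.
  At 25: go right to 18.
    18 is a leaf — visit 18.
At 14: go right to 12.
  Visit 12.
  At 12: go left to 26.
    Visit 26.
    At 26: go left to 37.
      37 is a leaf — visit 37.
    At 26: go right to 33.
      Visit 33.
      At 33: go left to 34.
        34 is a leaf — visit 34.
      At 33: no right child.
  At 12: go right to 31.
    Visit 31.
    At 31: go left to 10.
      10 is a leaf — visit 10.
    At 31: go right to 5.
      Visit 5.
      At 5: no left child.
      At 5: go right to 7.
        Visit 7.
        At 7: go left to 11.
          11 is a leaf — visit 11.
        At 7: no right child.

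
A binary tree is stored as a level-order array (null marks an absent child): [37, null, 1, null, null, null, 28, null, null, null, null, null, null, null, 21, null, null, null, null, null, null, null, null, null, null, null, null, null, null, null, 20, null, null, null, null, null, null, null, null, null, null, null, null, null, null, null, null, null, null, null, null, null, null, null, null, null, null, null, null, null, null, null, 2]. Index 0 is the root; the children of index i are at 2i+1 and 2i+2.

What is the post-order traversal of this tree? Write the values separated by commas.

Post-order visits the left subtree, then the right subtree, then the node.
At 37: no left child.
At 37: go right to 1.
  At 1: no left child.
  At 1: go right to 28.
    At 28: no left child.
    At 28: go right to 21.
      At 21: no left child.
      At 21: go right to 20.
        At 20: no left child.
        At 20: go right to 2.
          2 is a leaf — visit 2.
        Visit 20.
      Visit 21.
    Visit 28.
  Visit 1.
Visit 37.

2, 20, 21, 28, 1, 37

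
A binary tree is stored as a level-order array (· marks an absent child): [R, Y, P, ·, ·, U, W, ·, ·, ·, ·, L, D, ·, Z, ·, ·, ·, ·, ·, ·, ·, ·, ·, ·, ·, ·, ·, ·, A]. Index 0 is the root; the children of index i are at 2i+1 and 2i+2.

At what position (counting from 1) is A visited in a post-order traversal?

Post-order visits the left subtree, then the right subtree, then the node.
At R: go left to Y.
  Y is a leaf — visit Y.
At R: go right to P.
  At P: go left to U.
    At U: go left to L.
      L is a leaf — visit L.
    At U: go right to D.
      D is a leaf — visit D.
    Visit U.
  At P: go right to W.
    At W: no left child.
    At W: go right to Z.
      At Z: go left to A.
        A is a leaf — visit A.
      At Z: no right child.
      Visit Z.
    Visit W.
  Visit P.
Visit R.
Full post-order sequence: Y, L, D, U, A, Z, W, P, R.

5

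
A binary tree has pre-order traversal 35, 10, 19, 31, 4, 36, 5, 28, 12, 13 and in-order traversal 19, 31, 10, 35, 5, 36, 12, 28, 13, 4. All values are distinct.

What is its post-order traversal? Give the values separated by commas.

The first element of pre-order is the root; it splits in-order into left and right subtrees.
Root 35: left subtree has 3 nodes {19, 31, 10}, right has 6 {5, 36, 12, 28, 13, 4}.
  Root 10: left subtree has 2 nodes {19, 31}, right has 0 { }.
    Root 19: left subtree has 0 nodes { }, right has 1 {31}.
  Root 4: left subtree has 5 nodes {5, 36, 12, 28, 13}, right has 0 { }.
    Root 36: left subtree has 1 node {5}, right has 3 {12, 28, 13}.
      Root 28: left subtree has 1 node {12}, right has 1 {13}.

31, 19, 10, 5, 12, 13, 28, 36, 4, 35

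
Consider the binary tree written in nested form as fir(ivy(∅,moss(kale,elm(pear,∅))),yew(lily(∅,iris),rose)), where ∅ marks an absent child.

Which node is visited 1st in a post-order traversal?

Post-order visits the left subtree, then the right subtree, then the node.
At fir: go left to ivy.
  At ivy: no left child.
  At ivy: go right to moss.
    At moss: go left to kale.
      kale is a leaf — visit kale.
    At moss: go right to elm.
      At elm: go left to pear.
        pear is a leaf — visit pear.
      At elm: no right child.
      Visit elm.
    Visit moss.
  Visit ivy.
At fir: go right to yew.
  At yew: go left to lily.
    At lily: no left child.
    At lily: go right to iris.
      iris is a leaf — visit iris.
    Visit lily.
  At yew: go right to rose.
    rose is a leaf — visit rose.
  Visit yew.
Visit fir.
Full post-order sequence: kale, pear, elm, moss, ivy, iris, lily, rose, yew, fir.

kale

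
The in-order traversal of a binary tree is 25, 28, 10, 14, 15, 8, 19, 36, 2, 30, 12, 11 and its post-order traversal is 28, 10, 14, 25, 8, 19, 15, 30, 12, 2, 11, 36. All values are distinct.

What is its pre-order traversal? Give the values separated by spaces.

The last element of post-order is the root; it splits in-order into left and right subtrees.
Root 36: left subtree has 7 nodes {25, 28, 10, 14, 15, 8, 19}, right has 4 {2, 30, 12, 11}.
  Root 15: left subtree has 4 nodes {25, 28, 10, 14}, right has 2 {8, 19}.
    Root 25: left subtree has 0 nodes { }, right has 3 {28, 10, 14}.
      Root 14: left subtree has 2 nodes {28, 10}, right has 0 { }.
        Root 10: left subtree has 1 node {28}, right has 0 { }.
    Root 19: left subtree has 1 node {8}, right has 0 { }.
  Root 11: left subtree has 3 nodes {2, 30, 12}, right has 0 { }.
    Root 2: left subtree has 0 nodes { }, right has 2 {30, 12}.
      Root 12: left subtree has 1 node {30}, right has 0 { }.

36 15 25 14 10 28 19 8 11 2 12 30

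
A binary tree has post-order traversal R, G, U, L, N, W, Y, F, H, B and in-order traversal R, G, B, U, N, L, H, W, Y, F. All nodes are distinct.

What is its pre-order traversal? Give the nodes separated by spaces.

The last element of post-order is the root; it splits in-order into left and right subtrees.
Root B: left subtree has 2 nodes {R, G}, right has 7 {U, N, L, H, W, Y, F}.
  Root G: left subtree has 1 node {R}, right has 0 { }.
  Root H: left subtree has 3 nodes {U, N, L}, right has 3 {W, Y, F}.
    Root N: left subtree has 1 node {U}, right has 1 {L}.
    Root F: left subtree has 2 nodes {W, Y}, right has 0 { }.
      Root Y: left subtree has 1 node {W}, right has 0 { }.

B G R H N U L F Y W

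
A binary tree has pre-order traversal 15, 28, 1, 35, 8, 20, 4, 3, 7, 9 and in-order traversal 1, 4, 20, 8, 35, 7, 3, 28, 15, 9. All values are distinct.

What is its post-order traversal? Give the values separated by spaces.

The first element of pre-order is the root; it splits in-order into left and right subtrees.
Root 15: left subtree has 8 nodes {1, 4, 20, 8, 35, 7, 3, 28}, right has 1 {9}.
  Root 28: left subtree has 7 nodes {1, 4, 20, 8, 35, 7, 3}, right has 0 { }.
    Root 1: left subtree has 0 nodes { }, right has 6 {4, 20, 8, 35, 7, 3}.
      Root 35: left subtree has 3 nodes {4, 20, 8}, right has 2 {7, 3}.
        Root 8: left subtree has 2 nodes {4, 20}, right has 0 { }.
          Root 20: left subtree has 1 node {4}, right has 0 { }.
        Root 3: left subtree has 1 node {7}, right has 0 { }.

4 20 8 7 3 35 1 28 9 15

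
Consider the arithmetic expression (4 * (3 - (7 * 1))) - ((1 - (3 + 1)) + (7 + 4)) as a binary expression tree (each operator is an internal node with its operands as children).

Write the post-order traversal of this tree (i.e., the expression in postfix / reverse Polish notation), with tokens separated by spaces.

Post-order on an expression tree gives postfix notation: for each operator, emit left operand, right operand, then the operator.

4 3 7 1 * - * 1 3 1 + - 7 4 + + -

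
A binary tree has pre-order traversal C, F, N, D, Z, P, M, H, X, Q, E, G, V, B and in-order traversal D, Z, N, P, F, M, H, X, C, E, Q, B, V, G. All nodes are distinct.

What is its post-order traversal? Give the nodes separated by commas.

Z, D, P, N, X, H, M, F, E, B, V, G, Q, C

The first element of pre-order is the root; it splits in-order into left and right subtrees.
Root C: left subtree has 8 nodes {D, Z, N, P, F, M, H, X}, right has 5 {E, Q, B, V, G}.
  Root F: left subtree has 4 nodes {D, Z, N, P}, right has 3 {M, H, X}.
    Root N: left subtree has 2 nodes {D, Z}, right has 1 {P}.
      Root D: left subtree has 0 nodes { }, right has 1 {Z}.
    Root M: left subtree has 0 nodes { }, right has 2 {H, X}.
      Root H: left subtree has 0 nodes { }, right has 1 {X}.
  Root Q: left subtree has 1 node {E}, right has 3 {B, V, G}.
    Root G: left subtree has 2 nodes {B, V}, right has 0 { }.
      Root V: left subtree has 1 node {B}, right has 0 { }.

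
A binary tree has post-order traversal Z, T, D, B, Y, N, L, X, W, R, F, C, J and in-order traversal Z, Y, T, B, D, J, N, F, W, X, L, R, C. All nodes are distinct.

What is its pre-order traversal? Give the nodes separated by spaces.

The last element of post-order is the root; it splits in-order into left and right subtrees.
Root J: left subtree has 5 nodes {Z, Y, T, B, D}, right has 7 {N, F, W, X, L, R, C}.
  Root Y: left subtree has 1 node {Z}, right has 3 {T, B, D}.
    Root B: left subtree has 1 node {T}, right has 1 {D}.
  Root C: left subtree has 6 nodes {N, F, W, X, L, R}, right has 0 { }.
    Root F: left subtree has 1 node {N}, right has 4 {W, X, L, R}.
      Root R: left subtree has 3 nodes {W, X, L}, right has 0 { }.
        Root W: left subtree has 0 nodes { }, right has 2 {X, L}.
          Root X: left subtree has 0 nodes { }, right has 1 {L}.

J Y Z B T D C F N R W X L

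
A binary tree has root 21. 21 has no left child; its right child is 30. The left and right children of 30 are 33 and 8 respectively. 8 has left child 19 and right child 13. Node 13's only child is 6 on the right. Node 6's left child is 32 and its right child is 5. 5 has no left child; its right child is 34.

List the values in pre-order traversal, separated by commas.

Pre-order visits the node, then its left subtree, then its right subtree.
Visit 21.
At 21: no left child.
At 21: go right to 30.
  Visit 30.
  At 30: go left to 33.
    33 is a leaf — visit 33.
  At 30: go right to 8.
    Visit 8.
    At 8: go left to 19.
      19 is a leaf — visit 19.
    At 8: go right to 13.
      Visit 13.
      At 13: no left child.
      At 13: go right to 6.
        Visit 6.
        At 6: go left to 32.
          32 is a leaf — visit 32.
        At 6: go right to 5.
          Visit 5.
          At 5: no left child.
          At 5: go right to 34.
            34 is a leaf — visit 34.

21, 30, 33, 8, 19, 13, 6, 32, 5, 34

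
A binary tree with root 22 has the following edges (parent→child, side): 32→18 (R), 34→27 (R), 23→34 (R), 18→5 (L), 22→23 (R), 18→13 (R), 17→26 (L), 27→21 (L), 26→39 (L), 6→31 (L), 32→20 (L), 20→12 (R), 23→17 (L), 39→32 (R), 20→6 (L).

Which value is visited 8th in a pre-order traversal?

Pre-order visits the node, then its left subtree, then its right subtree.
Visit 22.
At 22: no left child.
At 22: go right to 23.
  Visit 23.
  At 23: go left to 17.
    Visit 17.
    At 17: go left to 26.
      Visit 26.
      At 26: go left to 39.
        Visit 39.
        At 39: no left child.
        At 39: go right to 32.
          Visit 32.
          At 32: go left to 20.
            Visit 20.
            At 20: go left to 6.
              Visit 6.
              At 6: go left to 31.
                31 is a leaf — visit 31.
              At 6: no right child.
            At 20: go right to 12.
              12 is a leaf — visit 12.
          At 32: go right to 18.
            Visit 18.
            At 18: go left to 5.
              5 is a leaf — visit 5.
            At 18: go right to 13.
              13 is a leaf — visit 13.
      At 26: no right child.
    At 17: no right child.
  At 23: go right to 34.
    Visit 34.
    At 34: no left child.
    At 34: go right to 27.
      Visit 27.
      At 27: go left to 21.
        21 is a leaf — visit 21.
      At 27: no right child.
Full pre-order sequence: 22, 23, 17, 26, 39, 32, 20, 6, 31, 12, 18, 5, 13, 34, 27, 21.

6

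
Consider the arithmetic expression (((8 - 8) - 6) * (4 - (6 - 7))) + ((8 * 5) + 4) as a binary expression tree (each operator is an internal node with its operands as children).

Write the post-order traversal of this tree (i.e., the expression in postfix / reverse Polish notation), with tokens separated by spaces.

8 8 - 6 - 4 6 7 - - * 8 5 * 4 + +

Post-order on an expression tree gives postfix notation: for each operator, emit left operand, right operand, then the operator.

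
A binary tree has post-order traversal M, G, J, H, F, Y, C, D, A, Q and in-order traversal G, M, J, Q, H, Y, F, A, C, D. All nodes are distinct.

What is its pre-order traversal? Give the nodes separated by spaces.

Q J G M A Y H F D C

The last element of post-order is the root; it splits in-order into left and right subtrees.
Root Q: left subtree has 3 nodes {G, M, J}, right has 6 {H, Y, F, A, C, D}.
  Root J: left subtree has 2 nodes {G, M}, right has 0 { }.
    Root G: left subtree has 0 nodes { }, right has 1 {M}.
  Root A: left subtree has 3 nodes {H, Y, F}, right has 2 {C, D}.
    Root Y: left subtree has 1 node {H}, right has 1 {F}.
    Root D: left subtree has 1 node {C}, right has 0 { }.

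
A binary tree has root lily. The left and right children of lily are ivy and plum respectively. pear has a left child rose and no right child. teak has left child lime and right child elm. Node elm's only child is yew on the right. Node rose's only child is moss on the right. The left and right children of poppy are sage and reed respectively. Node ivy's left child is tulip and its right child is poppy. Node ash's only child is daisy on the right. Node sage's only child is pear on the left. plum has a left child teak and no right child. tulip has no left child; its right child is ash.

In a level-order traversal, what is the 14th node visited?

yew

Level-order visits nodes level by level from the root, left to right within each level.
Level 0: lily
Level 1: ivy, plum
Level 2: tulip, poppy, teak
Level 3: ash, sage, reed, lime, elm
Level 4: daisy, pear, yew
Level 5: rose
Level 6: moss
Full level-order sequence: lily, ivy, plum, tulip, poppy, teak, ash, sage, reed, lime, elm, daisy, pear, yew, rose, moss.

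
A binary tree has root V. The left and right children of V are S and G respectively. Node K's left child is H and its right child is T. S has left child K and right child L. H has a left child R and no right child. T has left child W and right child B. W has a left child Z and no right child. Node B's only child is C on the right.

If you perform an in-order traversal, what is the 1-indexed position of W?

5

In-order visits the left subtree, then the node, then the right subtree.
At V: go left to S.
  At S: go left to K.
    At K: go left to H.
      At H: go left to R.
        R is a leaf — visit R.
      Visit H.
      At H: no right child.
    Visit K.
    At K: go right to T.
      At T: go left to W.
        At W: go left to Z.
          Z is a leaf — visit Z.
        Visit W.
        At W: no right child.
      Visit T.
      At T: go right to B.
        At B: no left child.
        Visit B.
        At B: go right to C.
          C is a leaf — visit C.
  Visit S.
  At S: go right to L.
    L is a leaf — visit L.
Visit V.
At V: go right to G.
  G is a leaf — visit G.
Full in-order sequence: R, H, K, Z, W, T, B, C, S, L, V, G.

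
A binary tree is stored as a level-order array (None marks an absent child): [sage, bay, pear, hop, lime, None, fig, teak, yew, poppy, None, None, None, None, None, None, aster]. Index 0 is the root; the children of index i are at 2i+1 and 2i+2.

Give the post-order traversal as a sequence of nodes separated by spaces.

Post-order visits the left subtree, then the right subtree, then the node.
At sage: go left to bay.
  At bay: go left to hop.
    At hop: go left to teak.
      At teak: no left child.
      At teak: go right to aster.
        aster is a leaf — visit aster.
      Visit teak.
    At hop: go right to yew.
      yew is a leaf — visit yew.
    Visit hop.
  At bay: go right to lime.
    At lime: go left to poppy.
      poppy is a leaf — visit poppy.
    At lime: no right child.
    Visit lime.
  Visit bay.
At sage: go right to pear.
  At pear: no left child.
  At pear: go right to fig.
    fig is a leaf — visit fig.
  Visit pear.
Visit sage.

aster teak yew hop poppy lime bay fig pear sage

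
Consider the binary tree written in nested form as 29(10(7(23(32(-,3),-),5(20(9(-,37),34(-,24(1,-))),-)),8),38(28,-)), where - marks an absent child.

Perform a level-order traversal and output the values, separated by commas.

Level-order visits nodes level by level from the root, left to right within each level.
Level 0: 29
Level 1: 10, 38
Level 2: 7, 8, 28
Level 3: 23, 5
Level 4: 32, 20
Level 5: 3, 9, 34
Level 6: 37, 24
Level 7: 1

29, 10, 38, 7, 8, 28, 23, 5, 32, 20, 3, 9, 34, 37, 24, 1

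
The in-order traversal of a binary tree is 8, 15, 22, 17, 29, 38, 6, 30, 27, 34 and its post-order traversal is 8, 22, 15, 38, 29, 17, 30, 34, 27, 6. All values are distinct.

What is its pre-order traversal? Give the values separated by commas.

The last element of post-order is the root; it splits in-order into left and right subtrees.
Root 6: left subtree has 6 nodes {8, 15, 22, 17, 29, 38}, right has 3 {30, 27, 34}.
  Root 17: left subtree has 3 nodes {8, 15, 22}, right has 2 {29, 38}.
    Root 15: left subtree has 1 node {8}, right has 1 {22}.
    Root 29: left subtree has 0 nodes { }, right has 1 {38}.
  Root 27: left subtree has 1 node {30}, right has 1 {34}.

6, 17, 15, 8, 22, 29, 38, 27, 30, 34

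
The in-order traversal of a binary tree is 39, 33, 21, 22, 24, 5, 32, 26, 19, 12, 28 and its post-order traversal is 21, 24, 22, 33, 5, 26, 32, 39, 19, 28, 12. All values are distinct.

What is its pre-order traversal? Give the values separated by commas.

The last element of post-order is the root; it splits in-order into left and right subtrees.
Root 12: left subtree has 9 nodes {39, 33, 21, 22, 24, 5, 32, 26, 19}, right has 1 {28}.
  Root 19: left subtree has 8 nodes {39, 33, 21, 22, 24, 5, 32, 26}, right has 0 { }.
    Root 39: left subtree has 0 nodes { }, right has 7 {33, 21, 22, 24, 5, 32, 26}.
      Root 32: left subtree has 5 nodes {33, 21, 22, 24, 5}, right has 1 {26}.
        Root 5: left subtree has 4 nodes {33, 21, 22, 24}, right has 0 { }.
          Root 33: left subtree has 0 nodes { }, right has 3 {21, 22, 24}.
            Root 22: left subtree has 1 node {21}, right has 1 {24}.

12, 19, 39, 32, 5, 33, 22, 21, 24, 26, 28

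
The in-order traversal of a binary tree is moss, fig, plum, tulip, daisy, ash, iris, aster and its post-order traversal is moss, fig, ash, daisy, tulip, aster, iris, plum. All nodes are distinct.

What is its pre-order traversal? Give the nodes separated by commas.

plum, fig, moss, iris, tulip, daisy, ash, aster

The last element of post-order is the root; it splits in-order into left and right subtrees.
Root plum: left subtree has 2 nodes {moss, fig}, right has 5 {tulip, daisy, ash, iris, aster}.
  Root fig: left subtree has 1 node {moss}, right has 0 { }.
  Root iris: left subtree has 3 nodes {tulip, daisy, ash}, right has 1 {aster}.
    Root tulip: left subtree has 0 nodes { }, right has 2 {daisy, ash}.
      Root daisy: left subtree has 0 nodes { }, right has 1 {ash}.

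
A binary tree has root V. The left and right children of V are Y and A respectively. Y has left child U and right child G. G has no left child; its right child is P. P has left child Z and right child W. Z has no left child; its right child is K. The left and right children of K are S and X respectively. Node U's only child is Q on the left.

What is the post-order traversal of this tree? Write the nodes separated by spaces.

Post-order visits the left subtree, then the right subtree, then the node.
At V: go left to Y.
  At Y: go left to U.
    At U: go left to Q.
      Q is a leaf — visit Q.
    At U: no right child.
    Visit U.
  At Y: go right to G.
    At G: no left child.
    At G: go right to P.
      At P: go left to Z.
        At Z: no left child.
        At Z: go right to K.
          At K: go left to S.
            S is a leaf — visit S.
          At K: go right to X.
            X is a leaf — visit X.
          Visit K.
        Visit Z.
      At P: go right to W.
        W is a leaf — visit W.
      Visit P.
    Visit G.
  Visit Y.
At V: go right to A.
  A is a leaf — visit A.
Visit V.

Q U S X K Z W P G Y A V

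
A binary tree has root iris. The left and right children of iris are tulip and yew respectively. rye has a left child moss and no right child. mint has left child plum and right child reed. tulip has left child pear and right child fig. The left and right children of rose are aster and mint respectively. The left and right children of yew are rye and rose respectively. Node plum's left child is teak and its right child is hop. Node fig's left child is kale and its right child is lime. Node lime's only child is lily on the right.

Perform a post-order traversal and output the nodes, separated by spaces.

pear kale lily lime fig tulip moss rye aster teak hop plum reed mint rose yew iris

Post-order visits the left subtree, then the right subtree, then the node.
At iris: go left to tulip.
  At tulip: go left to pear.
    pear is a leaf — visit pear.
  At tulip: go right to fig.
    At fig: go left to kale.
      kale is a leaf — visit kale.
    At fig: go right to lime.
      At lime: no left child.
      At lime: go right to lily.
        lily is a leaf — visit lily.
      Visit lime.
    Visit fig.
  Visit tulip.
At iris: go right to yew.
  At yew: go left to rye.
    At rye: go left to moss.
      moss is a leaf — visit moss.
    At rye: no right child.
    Visit rye.
  At yew: go right to rose.
    At rose: go left to aster.
      aster is a leaf — visit aster.
    At rose: go right to mint.
      At mint: go left to plum.
        At plum: go left to teak.
          teak is a leaf — visit teak.
        At plum: go right to hop.
          hop is a leaf — visit hop.
        Visit plum.
      At mint: go right to reed.
        reed is a leaf — visit reed.
      Visit mint.
    Visit rose.
  Visit yew.
Visit iris.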